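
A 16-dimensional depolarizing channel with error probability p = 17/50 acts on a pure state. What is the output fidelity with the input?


F = (1-p) + p/d
= (1 - 0.3400) + 0.3400/16
= 0.6600 + 0.0213
= 0.6812

0.6812


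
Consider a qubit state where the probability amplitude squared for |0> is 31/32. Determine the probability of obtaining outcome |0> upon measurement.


|alpha|^2 = 31/32 = 0.9688
|beta|^2 = 1 - 31/32 = 1/32 = 0.0312
P(|0>) = |alpha|^2 = 0.9688

0.9688


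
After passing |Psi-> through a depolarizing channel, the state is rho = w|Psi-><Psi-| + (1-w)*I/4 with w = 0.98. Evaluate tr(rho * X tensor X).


|Psi-> = (|01> - |10>)/sqrt(2)
For the pure Bell state, <X_A X_B> = -1 (Bell-state Pauli correlator).
The maximally-mixed part I/4 has tr(I/4 * P tensor P) = 0 for any traceless Pauli P.
So <X_A X_B>_rho = w * (-1) + (1 - w) * 0
= 0.98 * (-1)
= -0.9800

-0.9800


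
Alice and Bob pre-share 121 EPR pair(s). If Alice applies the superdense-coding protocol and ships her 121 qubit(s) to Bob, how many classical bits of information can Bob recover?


Superdense coding allows 2 classical bits per shared entangled pair.
121 pair(s) -> 2 * 121 = 242 classical bits

242


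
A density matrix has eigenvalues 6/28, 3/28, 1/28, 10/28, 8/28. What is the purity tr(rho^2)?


tr(rho^2) = sum of eigenvalues squared
= (6/28)^2 + (3/28)^2 + (1/28)^2 + (10/28)^2 + (8/28)^2
= (36 + 9 + 1 + 100 + 64) / 784
= 210/784
= 0.2679

0.2679


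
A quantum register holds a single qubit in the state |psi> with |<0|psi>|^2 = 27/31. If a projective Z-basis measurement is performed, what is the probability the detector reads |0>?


|alpha|^2 = 27/31 = 0.8710
|beta|^2 = 1 - 27/31 = 4/31 = 0.1290
P(|0>) = |alpha|^2 = 0.8710

0.8710


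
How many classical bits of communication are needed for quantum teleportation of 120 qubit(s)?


Quantum teleportation requires 2 classical bits per qubit teleported.
120 qubit(s) -> 2 * 120 = 240 classical bits

240


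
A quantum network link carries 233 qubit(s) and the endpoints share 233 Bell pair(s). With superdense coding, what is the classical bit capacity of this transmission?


Superdense coding allows 2 classical bits per shared entangled pair.
233 pair(s) -> 2 * 233 = 466 classical bits

466


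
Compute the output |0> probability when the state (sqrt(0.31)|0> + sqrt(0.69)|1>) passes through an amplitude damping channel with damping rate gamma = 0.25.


For amplitude damping with parameter gamma on state sqrt(a)|0> + sqrt(b)|1>:
alpha^2 = 0.31, beta^2 = 0.69
P(|0>) = alpha^2 + gamma * beta^2
= 0.31 + 0.25 * 0.69
= 0.31 + 0.1725
= 0.4825

0.4825


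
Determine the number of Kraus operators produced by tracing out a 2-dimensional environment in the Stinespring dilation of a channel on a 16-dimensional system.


Tracing out the environment in an orthonormal basis {|i>_E} gives Kraus operators K_i = <i|_E U |0>_E.
Number of Kraus operators = dim(H_env) = d_env
= 2

2


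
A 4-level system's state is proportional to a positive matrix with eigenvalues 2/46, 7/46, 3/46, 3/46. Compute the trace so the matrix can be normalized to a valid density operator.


tr(M) = sum of eigenvalues
= 2/46 + 7/46 + 3/46 + 3/46
= 15/46
= 0.3261

0.3261


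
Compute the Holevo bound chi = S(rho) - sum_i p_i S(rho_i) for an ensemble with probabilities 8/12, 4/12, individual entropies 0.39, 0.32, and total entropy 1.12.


chi = S(rho) - sum_i p_i * S(rho_i)
Weighted entropy = 8/12 * 0.39 + 4/12 * 0.32
= 0.3667
chi = 1.12 - 0.3667
= 0.7533

0.7533


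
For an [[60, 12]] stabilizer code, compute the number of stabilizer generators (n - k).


For an [[n,k]] stabilizer code:
Number of stabilizer generators = n - k
= 60 - 12
= 48

48


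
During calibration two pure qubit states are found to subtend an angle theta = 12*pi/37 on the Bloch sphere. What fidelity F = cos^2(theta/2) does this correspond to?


For states separated by angle theta on Bloch sphere:
F = cos^2(theta/2)
theta = 12*pi/37 = 1.0189
theta/2 = 0.5094
cos(theta/2) = 0.8730
F = 0.7622

0.7622


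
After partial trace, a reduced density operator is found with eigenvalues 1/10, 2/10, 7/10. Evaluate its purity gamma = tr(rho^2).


tr(rho^2) = sum of eigenvalues squared
= (1/10)^2 + (2/10)^2 + (7/10)^2
= (1 + 4 + 49) / 100
= 54/100
= 0.5400

0.5400


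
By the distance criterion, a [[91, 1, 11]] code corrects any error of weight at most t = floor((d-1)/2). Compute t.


Code parameters: [[91, 1, 11]], distance d = 11.
Number of correctable errors = floor((d-1)/2)
= floor((11 - 1)/2)
= floor(10/2)
= 5

5


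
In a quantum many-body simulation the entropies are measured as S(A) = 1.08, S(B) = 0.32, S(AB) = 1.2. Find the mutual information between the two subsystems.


I(A:B) = S(A) + S(B) - S(AB)
= 1.08 + 0.32 - 1.2
= 0.2000

0.2000


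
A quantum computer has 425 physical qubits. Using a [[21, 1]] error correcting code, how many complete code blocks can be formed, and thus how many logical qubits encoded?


Each code block uses 21 physical qubits for 1 logical qubit(s).
Number of complete blocks = floor(425 / 21) = 20
Logical qubits = 20 * 1
= 20

20


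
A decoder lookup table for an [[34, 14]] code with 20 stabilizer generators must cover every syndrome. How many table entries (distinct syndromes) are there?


Each stabilizer generator gives a binary (+1 or -1) measurement outcome.
With 20 independent generators:
Total syndromes = 2^20
= 1048576

1048576


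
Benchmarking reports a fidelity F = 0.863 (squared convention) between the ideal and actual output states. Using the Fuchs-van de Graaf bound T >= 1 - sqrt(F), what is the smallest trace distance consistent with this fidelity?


Fuchs-van de Graaf (squared-fidelity convention): 1 - sqrt(F) <= T <= sqrt(1 - F).
Lower bound: T >= 1 - sqrt(F)
sqrt(F) = sqrt(0.863) = 0.9290
T >= 1 - 0.9290
T >= 0.0710

0.0710


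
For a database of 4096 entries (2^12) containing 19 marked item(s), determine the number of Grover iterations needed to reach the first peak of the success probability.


After j Grover iterations the success probability is P(j) = sin^2((2j+1)*theta), where sin(theta) = sqrt(k/N).
N = 2^12 = 4096, k = 19
sin(theta) = sqrt(k/N) = 0.06810779599
theta = arcsin(sqrt(k/N)) = 0.06816056116 rad
P(j) reaches its first maximum when (2j+1)*theta is as close as possible to pi/2, i.e. j = round(pi/(4*theta) - 1/2).
pi/(4*theta) - 1/2 = 11.0228
(For comparison, the common estimate pi/4 * sqrt(N/k) = 11.5317; the exact maximiser is used here.)
Optimal iterations = 11

11


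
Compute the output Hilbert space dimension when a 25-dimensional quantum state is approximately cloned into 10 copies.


Output space = H^(tensor 10) where dim(H) = 25
dim = 25^10
= 625 (after 2 factors)
= 15625 (after 3 factors)
= 390625 (after 4 factors)
= 9765625 (after 5 factors)
= 244140625 (after 6 factors)
= 6103515625 (after 7 factors)
= 152587890625 (after 8 factors)
= 3814697265625 (after 9 factors)
= 95367431640625 (after 10 factors)
= 95367431640625

95367431640625


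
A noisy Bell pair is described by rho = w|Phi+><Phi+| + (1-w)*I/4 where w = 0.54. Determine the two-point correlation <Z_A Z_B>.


|Phi+> = (|00> + |11>)/sqrt(2)
For the pure Bell state, <Z_A Z_B> = +1 (Bell-state Pauli correlator).
The maximally-mixed part I/4 has tr(I/4 * P tensor P) = 0 for any traceless Pauli P.
So <Z_A Z_B>_rho = w * (+1) + (1 - w) * 0
= 0.54 * (+1)
= 0.5400

0.5400


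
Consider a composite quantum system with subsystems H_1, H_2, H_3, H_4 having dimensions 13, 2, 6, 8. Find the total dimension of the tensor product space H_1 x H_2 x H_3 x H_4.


dim(H_1 x H_2 x H_3 x H_4) = 13 * 2 * 6 * 8
= 26 * 6 * 8
= 156 * 8
= 1248

1248


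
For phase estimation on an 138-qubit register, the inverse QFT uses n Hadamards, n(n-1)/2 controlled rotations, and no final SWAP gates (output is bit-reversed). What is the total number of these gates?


Hadamard gates: 138
Controlled rotations: n*(n-1)/2 = 138*137/2 = 9453
SWAP gates: 0 (omitted)
Total = 138 + 9453
= 9591

9591


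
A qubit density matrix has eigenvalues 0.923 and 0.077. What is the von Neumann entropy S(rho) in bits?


S = -p*log2(p) - (1-p)*log2(1-p)
p = 0.9230, 1-p = 0.0770
= -0.9230 * log2(0.9230) - 0.0770 * log2(0.0770)
= -(-0.1067) - (-0.2848)
= 0.3915

0.3915


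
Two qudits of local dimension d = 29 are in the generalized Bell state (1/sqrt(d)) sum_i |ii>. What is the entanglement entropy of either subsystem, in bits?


For a maximally entangled state in d x d:
S = log2(d) = log2(29)
= 4.8580

4.8580


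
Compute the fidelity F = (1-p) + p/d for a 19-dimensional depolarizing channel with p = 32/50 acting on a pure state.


F = (1-p) + p/d
= (1 - 0.6400) + 0.6400/19
= 0.3600 + 0.0337
= 0.3937

0.3937


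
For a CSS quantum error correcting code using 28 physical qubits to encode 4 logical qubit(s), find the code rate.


Code rate R = k/n
= 4/28
= 0.1429

0.1429


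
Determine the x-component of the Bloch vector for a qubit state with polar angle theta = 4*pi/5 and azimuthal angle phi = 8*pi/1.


theta = 2.5133, phi = 25.1327
r_x = sin(theta)*cos(phi) = 0.5878 * 1.0000
r_x = 0.5878

0.5878


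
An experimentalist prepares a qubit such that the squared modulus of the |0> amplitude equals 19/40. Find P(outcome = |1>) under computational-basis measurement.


|alpha|^2 = 19/40 = 0.4750
|beta|^2 = 1 - 19/40 = 21/40 = 0.5250
P(|1>) = |beta|^2 = 0.5250

0.5250


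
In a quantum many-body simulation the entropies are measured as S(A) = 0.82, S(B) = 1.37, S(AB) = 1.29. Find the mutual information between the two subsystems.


I(A:B) = S(A) + S(B) - S(AB)
= 0.82 + 1.37 - 1.29
= 0.9000

0.9000


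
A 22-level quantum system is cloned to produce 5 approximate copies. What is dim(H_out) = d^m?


Output space = H^(tensor 5) where dim(H) = 22
dim = 22^5
= 484 (after 2 factors)
= 10648 (after 3 factors)
= 234256 (after 4 factors)
= 5153632 (after 5 factors)
= 5153632

5153632


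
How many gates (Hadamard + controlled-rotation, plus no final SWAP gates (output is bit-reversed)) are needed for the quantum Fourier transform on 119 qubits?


Hadamard gates: 119
Controlled rotations: n*(n-1)/2 = 119*118/2 = 7021
SWAP gates: 0 (omitted)
Total = 119 + 7021
= 7140

7140


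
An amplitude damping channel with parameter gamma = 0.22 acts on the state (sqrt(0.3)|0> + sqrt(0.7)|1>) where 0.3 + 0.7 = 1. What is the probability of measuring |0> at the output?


For amplitude damping with parameter gamma on state sqrt(a)|0> + sqrt(b)|1>:
alpha^2 = 0.3, beta^2 = 0.7
P(|0>) = alpha^2 + gamma * beta^2
= 0.3 + 0.22 * 0.7
= 0.3 + 0.1540
= 0.4540

0.4540


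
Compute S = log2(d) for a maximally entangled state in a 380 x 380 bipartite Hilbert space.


For a maximally entangled state in d x d:
S = log2(d) = log2(380)
= 8.5699

8.5699


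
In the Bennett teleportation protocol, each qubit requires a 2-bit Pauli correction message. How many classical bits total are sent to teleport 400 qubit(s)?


Quantum teleportation requires 2 classical bits per qubit teleported.
400 qubit(s) -> 2 * 400 = 800 classical bits

800


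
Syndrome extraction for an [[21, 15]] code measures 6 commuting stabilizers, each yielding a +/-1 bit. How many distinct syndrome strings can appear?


Each stabilizer generator gives a binary (+1 or -1) measurement outcome.
With 6 independent generators:
Total syndromes = 2^6
= 64

64


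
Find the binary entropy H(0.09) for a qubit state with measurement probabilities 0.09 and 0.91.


S = -p*log2(p) - (1-p)*log2(1-p)
p = 0.0900, 1-p = 0.9100
= -0.0900 * log2(0.0900) - 0.9100 * log2(0.9100)
= -(-0.3127) - (-0.1238)
= 0.4365

0.4365


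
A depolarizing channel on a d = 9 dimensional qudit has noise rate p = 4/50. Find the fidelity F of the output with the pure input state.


F = (1-p) + p/d
= (1 - 0.0800) + 0.0800/9
= 0.9200 + 0.0089
= 0.9289

0.9289


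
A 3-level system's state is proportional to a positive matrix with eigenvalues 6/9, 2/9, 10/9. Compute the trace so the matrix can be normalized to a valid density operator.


tr(M) = sum of eigenvalues
= 6/9 + 2/9 + 10/9
= 18/9
= 2.0000

2.0000


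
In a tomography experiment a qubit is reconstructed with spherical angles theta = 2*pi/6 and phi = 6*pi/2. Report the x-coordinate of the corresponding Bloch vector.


theta = 1.0472, phi = 9.4248
r_x = sin(theta)*cos(phi) = 0.8660 * -1.0000
r_x = -0.8660

-0.8660


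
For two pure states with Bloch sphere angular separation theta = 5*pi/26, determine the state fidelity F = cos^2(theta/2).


For states separated by angle theta on Bloch sphere:
F = cos^2(theta/2)
theta = 5*pi/26 = 0.6042
theta/2 = 0.3021
cos(theta/2) = 0.9547
F = 0.9115

0.9115


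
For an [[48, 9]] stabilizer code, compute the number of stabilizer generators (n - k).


For an [[n,k]] stabilizer code:
Number of stabilizer generators = n - k
= 48 - 9
= 39

39


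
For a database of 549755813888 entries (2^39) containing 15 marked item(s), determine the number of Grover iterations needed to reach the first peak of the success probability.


After j Grover iterations the success probability is P(j) = sin^2((2j+1)*theta), where sin(theta) = sqrt(k/N).
N = 2^39 = 549755813888, k = 15
sin(theta) = sqrt(k/N) = 5.223489356e-06
theta = arcsin(sqrt(k/N)) = 5.223489356e-06 rad
P(j) reaches its first maximum when (2j+1)*theta is as close as possible to pi/2, i.e. j = round(pi/(4*theta) - 1/2).
pi/(4*theta) - 1/2 = 150358.4095
(For comparison, the common estimate pi/4 * sqrt(N/k) = 150358.9095; the exact maximiser is used here.)
Optimal iterations = 150358

150358


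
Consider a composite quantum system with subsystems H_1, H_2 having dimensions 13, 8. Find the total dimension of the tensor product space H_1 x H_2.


dim(H_1 x H_2) = 13 * 8
= 104

104


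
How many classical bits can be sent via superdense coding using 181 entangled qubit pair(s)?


Superdense coding allows 2 classical bits per shared entangled pair.
181 pair(s) -> 2 * 181 = 362 classical bits

362


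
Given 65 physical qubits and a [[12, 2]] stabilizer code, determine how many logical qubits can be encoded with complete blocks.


Each code block uses 12 physical qubits for 2 logical qubit(s).
Number of complete blocks = floor(65 / 12) = 5
Logical qubits = 5 * 2
= 10

10


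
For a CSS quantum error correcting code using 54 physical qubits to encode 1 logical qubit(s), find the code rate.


Code rate R = k/n
= 1/54
= 0.0185

0.0185


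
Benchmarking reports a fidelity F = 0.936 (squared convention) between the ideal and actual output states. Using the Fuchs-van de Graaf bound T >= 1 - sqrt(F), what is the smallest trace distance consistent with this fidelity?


Fuchs-van de Graaf (squared-fidelity convention): 1 - sqrt(F) <= T <= sqrt(1 - F).
Lower bound: T >= 1 - sqrt(F)
sqrt(F) = sqrt(0.936) = 0.9675
T >= 1 - 0.9675
T >= 0.0325

0.0325


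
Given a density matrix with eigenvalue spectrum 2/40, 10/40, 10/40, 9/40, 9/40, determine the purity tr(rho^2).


tr(rho^2) = sum of eigenvalues squared
= (2/40)^2 + (10/40)^2 + (10/40)^2 + (9/40)^2 + (9/40)^2
= (4 + 100 + 100 + 81 + 81) / 1600
= 366/1600
= 0.2288

0.2288


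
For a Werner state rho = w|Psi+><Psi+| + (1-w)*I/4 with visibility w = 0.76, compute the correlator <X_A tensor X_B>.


|Psi+> = (|01> + |10>)/sqrt(2)
For the pure Bell state, <X_A X_B> = +1 (Bell-state Pauli correlator).
The maximally-mixed part I/4 has tr(I/4 * P tensor P) = 0 for any traceless Pauli P.
So <X_A X_B>_rho = w * (+1) + (1 - w) * 0
= 0.76 * (+1)
= 0.7600

0.7600


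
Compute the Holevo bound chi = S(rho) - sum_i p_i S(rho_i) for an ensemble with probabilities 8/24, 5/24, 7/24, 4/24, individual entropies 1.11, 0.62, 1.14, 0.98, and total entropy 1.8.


chi = S(rho) - sum_i p_i * S(rho_i)
Weighted entropy = 8/24 * 1.11 + 5/24 * 0.62 + 7/24 * 1.14 + 4/24 * 0.98
= 0.9950
chi = 1.8 - 0.9950
= 0.8050

0.8050


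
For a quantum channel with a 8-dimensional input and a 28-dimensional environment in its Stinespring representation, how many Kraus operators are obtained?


Tracing out the environment in an orthonormal basis {|i>_E} gives Kraus operators K_i = <i|_E U |0>_E.
Number of Kraus operators = dim(H_env) = d_env
= 28

28


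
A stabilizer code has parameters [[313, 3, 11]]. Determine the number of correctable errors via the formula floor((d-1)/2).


Code parameters: [[313, 3, 11]], distance d = 11.
Number of correctable errors = floor((d-1)/2)
= floor((11 - 1)/2)
= floor(10/2)
= 5

5


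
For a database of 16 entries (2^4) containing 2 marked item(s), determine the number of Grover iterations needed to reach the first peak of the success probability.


After j Grover iterations the success probability is P(j) = sin^2((2j+1)*theta), where sin(theta) = sqrt(k/N).
N = 2^4 = 16, k = 2
sin(theta) = sqrt(k/N) = 0.3535533906
theta = arcsin(sqrt(k/N)) = 0.3613671239 rad
P(j) reaches its first maximum when (2j+1)*theta is as close as possible to pi/2, i.e. j = round(pi/(4*theta) - 1/2).
pi/(4*theta) - 1/2 = 1.6734
(For comparison, the common estimate pi/4 * sqrt(N/k) = 2.2214; the exact maximiser is used here.)
Optimal iterations = 2

2


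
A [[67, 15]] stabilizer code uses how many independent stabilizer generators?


For an [[n,k]] stabilizer code:
Number of stabilizer generators = n - k
= 67 - 15
= 52

52


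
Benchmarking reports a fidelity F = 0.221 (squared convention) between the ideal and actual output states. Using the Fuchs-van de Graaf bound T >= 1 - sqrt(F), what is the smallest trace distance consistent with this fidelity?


Fuchs-van de Graaf (squared-fidelity convention): 1 - sqrt(F) <= T <= sqrt(1 - F).
Lower bound: T >= 1 - sqrt(F)
sqrt(F) = sqrt(0.221) = 0.4701
T >= 1 - 0.4701
T >= 0.5299

0.5299


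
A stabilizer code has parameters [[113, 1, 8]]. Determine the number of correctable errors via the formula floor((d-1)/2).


Code parameters: [[113, 1, 8]], distance d = 8.
Number of correctable errors = floor((d-1)/2)
= floor((8 - 1)/2)
= floor(7/2)
= 3

3


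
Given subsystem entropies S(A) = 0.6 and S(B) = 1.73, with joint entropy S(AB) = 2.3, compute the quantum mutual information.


I(A:B) = S(A) + S(B) - S(AB)
= 0.6 + 1.73 - 2.3
= 0.0300

0.0300


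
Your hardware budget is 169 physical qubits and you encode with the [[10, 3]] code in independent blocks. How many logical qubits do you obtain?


Each code block uses 10 physical qubits for 3 logical qubit(s).
Number of complete blocks = floor(169 / 10) = 16
Logical qubits = 16 * 3
= 48

48


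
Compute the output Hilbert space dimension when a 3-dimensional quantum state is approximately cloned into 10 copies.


Output space = H^(tensor 10) where dim(H) = 3
dim = 3^10
= 9 (after 2 factors)
= 27 (after 3 factors)
= 81 (after 4 factors)
= 243 (after 5 factors)
= 729 (after 6 factors)
= 2187 (after 7 factors)
= 6561 (after 8 factors)
= 19683 (after 9 factors)
= 59049 (after 10 factors)
= 59049

59049


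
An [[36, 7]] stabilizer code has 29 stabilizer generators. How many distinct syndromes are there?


Each stabilizer generator gives a binary (+1 or -1) measurement outcome.
With 29 independent generators:
Total syndromes = 2^29
= 536870912

536870912


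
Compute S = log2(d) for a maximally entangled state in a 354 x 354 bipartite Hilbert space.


For a maximally entangled state in d x d:
S = log2(d) = log2(354)
= 8.4676

8.4676


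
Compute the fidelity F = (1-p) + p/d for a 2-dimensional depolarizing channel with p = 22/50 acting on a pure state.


F = (1-p) + p/d
= (1 - 0.4400) + 0.4400/2
= 0.5600 + 0.2200
= 0.7800

0.7800


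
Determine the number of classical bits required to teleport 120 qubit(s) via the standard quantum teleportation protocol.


Quantum teleportation requires 2 classical bits per qubit teleported.
120 qubit(s) -> 2 * 120 = 240 classical bits

240


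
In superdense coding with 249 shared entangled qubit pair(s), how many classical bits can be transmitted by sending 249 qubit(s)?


Superdense coding allows 2 classical bits per shared entangled pair.
249 pair(s) -> 2 * 249 = 498 classical bits

498


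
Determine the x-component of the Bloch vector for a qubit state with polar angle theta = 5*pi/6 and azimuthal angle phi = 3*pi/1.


theta = 2.6180, phi = 9.4248
r_x = sin(theta)*cos(phi) = 0.5000 * -1.0000
r_x = -0.5000

-0.5000


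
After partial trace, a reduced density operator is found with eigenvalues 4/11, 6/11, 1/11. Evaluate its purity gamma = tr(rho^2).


tr(rho^2) = sum of eigenvalues squared
= (4/11)^2 + (6/11)^2 + (1/11)^2
= (16 + 36 + 1) / 121
= 53/121
= 0.4380

0.4380


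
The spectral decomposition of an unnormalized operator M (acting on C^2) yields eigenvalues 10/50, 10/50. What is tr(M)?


tr(M) = sum of eigenvalues
= 10/50 + 10/50
= 20/50
= 0.4000

0.4000


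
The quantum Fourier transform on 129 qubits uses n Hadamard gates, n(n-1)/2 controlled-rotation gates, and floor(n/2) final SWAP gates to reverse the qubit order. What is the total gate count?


Hadamard gates: 129
Controlled rotations: n*(n-1)/2 = 129*128/2 = 8256
SWAP gates: floor(n/2) = floor(129/2) = 64
Total = 129 + 8256 + 64
= 8449

8449


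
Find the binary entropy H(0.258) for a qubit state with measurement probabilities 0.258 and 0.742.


S = -p*log2(p) - (1-p)*log2(1-p)
p = 0.2580, 1-p = 0.7420
= -0.2580 * log2(0.2580) - 0.7420 * log2(0.7420)
= -(-0.5043) - (-0.3194)
= 0.8237

0.8237


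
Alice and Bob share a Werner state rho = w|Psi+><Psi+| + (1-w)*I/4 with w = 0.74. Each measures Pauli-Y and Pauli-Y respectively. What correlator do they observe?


|Psi+> = (|01> + |10>)/sqrt(2)
For the pure Bell state, <Y_A Y_B> = +1 (Bell-state Pauli correlator).
The maximally-mixed part I/4 has tr(I/4 * P tensor P) = 0 for any traceless Pauli P.
So <Y_A Y_B>_rho = w * (+1) + (1 - w) * 0
= 0.74 * (+1)
= 0.7400

0.7400


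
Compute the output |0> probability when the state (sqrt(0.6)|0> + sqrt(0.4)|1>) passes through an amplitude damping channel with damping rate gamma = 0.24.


For amplitude damping with parameter gamma on state sqrt(a)|0> + sqrt(b)|1>:
alpha^2 = 0.6, beta^2 = 0.4
P(|0>) = alpha^2 + gamma * beta^2
= 0.6 + 0.24 * 0.4
= 0.6 + 0.0960
= 0.6960

0.6960


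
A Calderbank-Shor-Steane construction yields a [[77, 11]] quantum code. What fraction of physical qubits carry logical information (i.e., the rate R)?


Code rate R = k/n
= 11/77
= 0.1429

0.1429


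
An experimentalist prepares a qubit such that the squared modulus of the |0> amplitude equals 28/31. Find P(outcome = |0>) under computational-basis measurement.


|alpha|^2 = 28/31 = 0.9032
|beta|^2 = 1 - 28/31 = 3/31 = 0.0968
P(|0>) = |alpha|^2 = 0.9032

0.9032


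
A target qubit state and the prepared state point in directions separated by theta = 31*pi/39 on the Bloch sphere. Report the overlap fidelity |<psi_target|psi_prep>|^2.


For states separated by angle theta on Bloch sphere:
F = cos^2(theta/2)
theta = 31*pi/39 = 2.4972
theta/2 = 1.2486
cos(theta/2) = 0.3167
F = 0.1003

0.1003


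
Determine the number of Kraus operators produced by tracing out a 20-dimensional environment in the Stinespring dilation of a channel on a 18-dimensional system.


Tracing out the environment in an orthonormal basis {|i>_E} gives Kraus operators K_i = <i|_E U |0>_E.
Number of Kraus operators = dim(H_env) = d_env
= 20

20


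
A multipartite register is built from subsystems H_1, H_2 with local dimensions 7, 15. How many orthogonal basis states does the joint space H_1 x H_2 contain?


dim(H_1 x H_2) = 7 * 15
= 105

105


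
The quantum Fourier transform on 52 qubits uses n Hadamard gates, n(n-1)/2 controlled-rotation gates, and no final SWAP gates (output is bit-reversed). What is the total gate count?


Hadamard gates: 52
Controlled rotations: n*(n-1)/2 = 52*51/2 = 1326
SWAP gates: 0 (omitted)
Total = 52 + 1326
= 1378

1378


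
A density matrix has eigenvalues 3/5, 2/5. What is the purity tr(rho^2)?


tr(rho^2) = sum of eigenvalues squared
= (3/5)^2 + (2/5)^2
= (9 + 4) / 25
= 13/25
= 0.5200

0.5200


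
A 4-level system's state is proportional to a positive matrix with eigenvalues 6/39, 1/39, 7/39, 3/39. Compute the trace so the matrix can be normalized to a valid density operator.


tr(M) = sum of eigenvalues
= 6/39 + 1/39 + 7/39 + 3/39
= 17/39
= 0.4359

0.4359


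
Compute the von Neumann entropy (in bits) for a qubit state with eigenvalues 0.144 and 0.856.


S = -p*log2(p) - (1-p)*log2(1-p)
p = 0.1440, 1-p = 0.8560
= -0.1440 * log2(0.1440) - 0.8560 * log2(0.8560)
= -(-0.4026) - (-0.1920)
= 0.5946

0.5946


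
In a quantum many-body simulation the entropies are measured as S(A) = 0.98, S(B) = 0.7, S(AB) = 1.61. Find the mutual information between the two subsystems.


I(A:B) = S(A) + S(B) - S(AB)
= 0.98 + 0.7 - 1.61
= 0.0700

0.0700


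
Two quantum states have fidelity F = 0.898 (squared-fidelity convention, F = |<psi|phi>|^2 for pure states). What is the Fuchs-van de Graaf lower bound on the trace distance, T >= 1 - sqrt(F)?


Fuchs-van de Graaf (squared-fidelity convention): 1 - sqrt(F) <= T <= sqrt(1 - F).
Lower bound: T >= 1 - sqrt(F)
sqrt(F) = sqrt(0.898) = 0.9476
T >= 1 - 0.9476
T >= 0.0524

0.0524


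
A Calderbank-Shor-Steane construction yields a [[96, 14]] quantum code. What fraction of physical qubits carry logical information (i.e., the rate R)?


Code rate R = k/n
= 14/96
= 0.1458

0.1458


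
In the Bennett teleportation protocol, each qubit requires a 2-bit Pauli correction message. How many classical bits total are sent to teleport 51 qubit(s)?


Quantum teleportation requires 2 classical bits per qubit teleported.
51 qubit(s) -> 2 * 51 = 102 classical bits

102


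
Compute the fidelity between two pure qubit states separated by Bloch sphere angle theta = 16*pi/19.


For states separated by angle theta on Bloch sphere:
F = cos^2(theta/2)
theta = 16*pi/19 = 2.6456
theta/2 = 1.3228
cos(theta/2) = 0.2455
F = 0.0603

0.0603


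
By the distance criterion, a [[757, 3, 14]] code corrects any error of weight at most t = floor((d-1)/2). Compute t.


Code parameters: [[757, 3, 14]], distance d = 14.
Number of correctable errors = floor((d-1)/2)
= floor((14 - 1)/2)
= floor(13/2)
= 6

6


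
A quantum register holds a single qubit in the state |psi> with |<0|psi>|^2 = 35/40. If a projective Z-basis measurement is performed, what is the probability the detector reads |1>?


|alpha|^2 = 35/40 = 0.8750
|beta|^2 = 1 - 35/40 = 5/40 = 0.1250
P(|1>) = |beta|^2 = 0.1250

0.1250


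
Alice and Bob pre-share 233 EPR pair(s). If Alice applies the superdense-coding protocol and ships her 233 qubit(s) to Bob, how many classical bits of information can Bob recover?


Superdense coding allows 2 classical bits per shared entangled pair.
233 pair(s) -> 2 * 233 = 466 classical bits

466


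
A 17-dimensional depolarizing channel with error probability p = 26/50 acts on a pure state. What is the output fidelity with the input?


F = (1-p) + p/d
= (1 - 0.5200) + 0.5200/17
= 0.4800 + 0.0306
= 0.5106

0.5106


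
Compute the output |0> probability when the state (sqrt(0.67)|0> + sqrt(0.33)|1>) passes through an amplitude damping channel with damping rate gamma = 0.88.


For amplitude damping with parameter gamma on state sqrt(a)|0> + sqrt(b)|1>:
alpha^2 = 0.67, beta^2 = 0.33
P(|0>) = alpha^2 + gamma * beta^2
= 0.67 + 0.88 * 0.33
= 0.67 + 0.2904
= 0.9604

0.9604


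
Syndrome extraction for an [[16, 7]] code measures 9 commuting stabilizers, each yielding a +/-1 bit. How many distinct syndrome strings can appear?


Each stabilizer generator gives a binary (+1 or -1) measurement outcome.
With 9 independent generators:
Total syndromes = 2^9
= 512

512


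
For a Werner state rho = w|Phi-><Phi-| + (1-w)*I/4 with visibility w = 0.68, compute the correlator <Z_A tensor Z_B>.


|Phi-> = (|00> - |11>)/sqrt(2)
For the pure Bell state, <Z_A Z_B> = +1 (Bell-state Pauli correlator).
The maximally-mixed part I/4 has tr(I/4 * P tensor P) = 0 for any traceless Pauli P.
So <Z_A Z_B>_rho = w * (+1) + (1 - w) * 0
= 0.68 * (+1)
= 0.6800

0.6800


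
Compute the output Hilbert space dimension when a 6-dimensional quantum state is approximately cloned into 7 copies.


Output space = H^(tensor 7) where dim(H) = 6
dim = 6^7
= 36 (after 2 factors)
= 216 (after 3 factors)
= 1296 (after 4 factors)
= 7776 (after 5 factors)
= 46656 (after 6 factors)
= 279936 (after 7 factors)
= 279936

279936


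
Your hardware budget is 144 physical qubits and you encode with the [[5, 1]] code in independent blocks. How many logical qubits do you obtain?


Each code block uses 5 physical qubits for 1 logical qubit(s).
Number of complete blocks = floor(144 / 5) = 28
Logical qubits = 28 * 1
= 28

28


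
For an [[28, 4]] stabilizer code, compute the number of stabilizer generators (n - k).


For an [[n,k]] stabilizer code:
Number of stabilizer generators = n - k
= 28 - 4
= 24

24


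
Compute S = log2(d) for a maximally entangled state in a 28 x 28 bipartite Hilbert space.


For a maximally entangled state in d x d:
S = log2(d) = log2(28)
= 4.8074

4.8074


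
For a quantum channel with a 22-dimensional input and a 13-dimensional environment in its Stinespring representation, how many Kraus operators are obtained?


Tracing out the environment in an orthonormal basis {|i>_E} gives Kraus operators K_i = <i|_E U |0>_E.
Number of Kraus operators = dim(H_env) = d_env
= 13

13


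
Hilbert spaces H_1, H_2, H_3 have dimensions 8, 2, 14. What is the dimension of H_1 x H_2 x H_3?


dim(H_1 x H_2 x H_3) = 8 * 2 * 14
= 16 * 14
= 224

224


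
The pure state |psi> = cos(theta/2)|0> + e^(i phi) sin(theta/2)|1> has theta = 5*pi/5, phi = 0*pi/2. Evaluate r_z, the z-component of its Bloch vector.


theta = 3.1416, phi = 0.0000
r_z = cos(theta) = -1.0000

-1.0000


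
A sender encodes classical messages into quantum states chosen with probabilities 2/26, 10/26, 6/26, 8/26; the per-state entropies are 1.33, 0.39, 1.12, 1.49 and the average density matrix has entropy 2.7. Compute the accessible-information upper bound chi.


chi = S(rho) - sum_i p_i * S(rho_i)
Weighted entropy = 2/26 * 1.33 + 10/26 * 0.39 + 6/26 * 1.12 + 8/26 * 1.49
= 0.9692
chi = 2.7 - 0.9692
= 1.7308

1.7308


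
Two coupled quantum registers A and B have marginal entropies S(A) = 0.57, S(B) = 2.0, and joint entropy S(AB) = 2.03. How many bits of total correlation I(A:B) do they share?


I(A:B) = S(A) + S(B) - S(AB)
= 0.57 + 2.0 - 2.03
= 0.5400

0.5400


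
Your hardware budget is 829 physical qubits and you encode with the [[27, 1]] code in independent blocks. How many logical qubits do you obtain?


Each code block uses 27 physical qubits for 1 logical qubit(s).
Number of complete blocks = floor(829 / 27) = 30
Logical qubits = 30 * 1
= 30

30


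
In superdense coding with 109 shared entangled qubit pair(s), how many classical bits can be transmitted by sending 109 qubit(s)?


Superdense coding allows 2 classical bits per shared entangled pair.
109 pair(s) -> 2 * 109 = 218 classical bits

218


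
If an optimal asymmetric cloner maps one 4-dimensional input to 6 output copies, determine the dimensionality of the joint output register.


Output space = H^(tensor 6) where dim(H) = 4
dim = 4^6
= 16 (after 2 factors)
= 64 (after 3 factors)
= 256 (after 4 factors)
= 1024 (after 5 factors)
= 4096 (after 6 factors)
= 4096

4096


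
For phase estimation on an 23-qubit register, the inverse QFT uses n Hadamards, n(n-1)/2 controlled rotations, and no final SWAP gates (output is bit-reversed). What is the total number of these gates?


Hadamard gates: 23
Controlled rotations: n*(n-1)/2 = 23*22/2 = 253
SWAP gates: 0 (omitted)
Total = 23 + 253
= 276

276


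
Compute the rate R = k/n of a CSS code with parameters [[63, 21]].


Code rate R = k/n
= 21/63
= 0.3333

0.3333


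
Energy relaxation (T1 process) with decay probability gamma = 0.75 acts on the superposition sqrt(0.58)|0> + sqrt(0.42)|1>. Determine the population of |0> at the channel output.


For amplitude damping with parameter gamma on state sqrt(a)|0> + sqrt(b)|1>:
alpha^2 = 0.58, beta^2 = 0.42
P(|0>) = alpha^2 + gamma * beta^2
= 0.58 + 0.75 * 0.42
= 0.58 + 0.3150
= 0.8950

0.8950


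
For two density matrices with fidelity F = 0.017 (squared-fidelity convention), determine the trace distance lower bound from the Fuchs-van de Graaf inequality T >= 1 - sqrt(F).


Fuchs-van de Graaf (squared-fidelity convention): 1 - sqrt(F) <= T <= sqrt(1 - F).
Lower bound: T >= 1 - sqrt(F)
sqrt(F) = sqrt(0.017) = 0.1304
T >= 1 - 0.1304
T >= 0.8696

0.8696


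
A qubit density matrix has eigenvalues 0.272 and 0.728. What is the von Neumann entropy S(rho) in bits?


S = -p*log2(p) - (1-p)*log2(1-p)
p = 0.2720, 1-p = 0.7280
= -0.2720 * log2(0.2720) - 0.7280 * log2(0.7280)
= -(-0.5109) - (-0.3334)
= 0.8443

0.8443


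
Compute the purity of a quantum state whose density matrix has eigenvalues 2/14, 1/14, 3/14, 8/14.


tr(rho^2) = sum of eigenvalues squared
= (2/14)^2 + (1/14)^2 + (3/14)^2 + (8/14)^2
= (4 + 1 + 9 + 64) / 196
= 78/196
= 0.3980

0.3980


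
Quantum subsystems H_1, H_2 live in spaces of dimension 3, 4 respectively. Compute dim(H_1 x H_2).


dim(H_1 x H_2) = 3 * 4
= 12

12


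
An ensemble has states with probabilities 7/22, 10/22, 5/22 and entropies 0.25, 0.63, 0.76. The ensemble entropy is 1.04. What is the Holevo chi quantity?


chi = S(rho) - sum_i p_i * S(rho_i)
Weighted entropy = 7/22 * 0.25 + 10/22 * 0.63 + 5/22 * 0.76
= 0.5386
chi = 1.04 - 0.5386
= 0.5014

0.5014


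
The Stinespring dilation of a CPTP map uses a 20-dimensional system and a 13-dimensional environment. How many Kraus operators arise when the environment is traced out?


Tracing out the environment in an orthonormal basis {|i>_E} gives Kraus operators K_i = <i|_E U |0>_E.
Number of Kraus operators = dim(H_env) = d_env
= 13

13


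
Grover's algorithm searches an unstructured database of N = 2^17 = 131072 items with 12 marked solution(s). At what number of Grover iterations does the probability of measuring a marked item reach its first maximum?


After j Grover iterations the success probability is P(j) = sin^2((2j+1)*theta), where sin(theta) = sqrt(k/N).
N = 2^17 = 131072, k = 12
sin(theta) = sqrt(k/N) = 0.009568319308
theta = arcsin(sqrt(k/N)) = 0.009568465315 rad
P(j) reaches its first maximum when (2j+1)*theta is as close as possible to pi/2, i.e. j = round(pi/(4*theta) - 1/2).
pi/(4*theta) - 1/2 = 81.5819
(For comparison, the common estimate pi/4 * sqrt(N/k) = 82.0832; the exact maximiser is used here.)
Optimal iterations = 82

82


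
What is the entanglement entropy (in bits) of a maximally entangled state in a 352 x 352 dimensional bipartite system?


For a maximally entangled state in d x d:
S = log2(d) = log2(352)
= 8.4594

8.4594


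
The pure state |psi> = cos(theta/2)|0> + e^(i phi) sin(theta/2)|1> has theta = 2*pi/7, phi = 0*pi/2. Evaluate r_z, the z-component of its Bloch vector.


theta = 0.8976, phi = 0.0000
r_z = cos(theta) = 0.6235

0.6235


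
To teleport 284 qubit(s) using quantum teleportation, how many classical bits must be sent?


Quantum teleportation requires 2 classical bits per qubit teleported.
284 qubit(s) -> 2 * 284 = 568 classical bits

568


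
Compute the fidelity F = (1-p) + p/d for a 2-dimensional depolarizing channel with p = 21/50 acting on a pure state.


F = (1-p) + p/d
= (1 - 0.4200) + 0.4200/2
= 0.5800 + 0.2100
= 0.7900

0.7900


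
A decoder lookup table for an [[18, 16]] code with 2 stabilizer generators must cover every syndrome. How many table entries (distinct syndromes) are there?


Each stabilizer generator gives a binary (+1 or -1) measurement outcome.
With 2 independent generators:
Total syndromes = 2^2
= 4

4


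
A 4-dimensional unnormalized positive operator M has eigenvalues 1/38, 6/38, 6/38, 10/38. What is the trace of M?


tr(M) = sum of eigenvalues
= 1/38 + 6/38 + 6/38 + 10/38
= 23/38
= 0.6053

0.6053


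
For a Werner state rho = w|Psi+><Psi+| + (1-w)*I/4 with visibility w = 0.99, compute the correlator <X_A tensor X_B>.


|Psi+> = (|01> + |10>)/sqrt(2)
For the pure Bell state, <X_A X_B> = +1 (Bell-state Pauli correlator).
The maximally-mixed part I/4 has tr(I/4 * P tensor P) = 0 for any traceless Pauli P.
So <X_A X_B>_rho = w * (+1) + (1 - w) * 0
= 0.99 * (+1)
= 0.9900

0.9900


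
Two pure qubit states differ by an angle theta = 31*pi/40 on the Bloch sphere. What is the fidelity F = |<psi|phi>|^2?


For states separated by angle theta on Bloch sphere:
F = cos^2(theta/2)
theta = 31*pi/40 = 2.4347
theta/2 = 1.2174
cos(theta/2) = 0.3461
F = 0.1198

0.1198


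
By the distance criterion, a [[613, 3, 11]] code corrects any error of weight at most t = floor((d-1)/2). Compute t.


Code parameters: [[613, 3, 11]], distance d = 11.
Number of correctable errors = floor((d-1)/2)
= floor((11 - 1)/2)
= floor(10/2)
= 5

5


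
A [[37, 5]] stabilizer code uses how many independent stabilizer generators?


For an [[n,k]] stabilizer code:
Number of stabilizer generators = n - k
= 37 - 5
= 32

32


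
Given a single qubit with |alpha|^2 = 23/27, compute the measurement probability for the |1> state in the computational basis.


|alpha|^2 = 23/27 = 0.8519
|beta|^2 = 1 - 23/27 = 4/27 = 0.1481
P(|1>) = |beta|^2 = 0.1481

0.1481


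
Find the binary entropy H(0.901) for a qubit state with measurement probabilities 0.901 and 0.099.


S = -p*log2(p) - (1-p)*log2(1-p)
p = 0.9010, 1-p = 0.0990
= -0.9010 * log2(0.9010) - 0.0990 * log2(0.0990)
= -(-0.1355) - (-0.3303)
= 0.4658

0.4658


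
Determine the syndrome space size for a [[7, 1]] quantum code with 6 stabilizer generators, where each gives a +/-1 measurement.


Each stabilizer generator gives a binary (+1 or -1) measurement outcome.
With 6 independent generators:
Total syndromes = 2^6
= 64

64


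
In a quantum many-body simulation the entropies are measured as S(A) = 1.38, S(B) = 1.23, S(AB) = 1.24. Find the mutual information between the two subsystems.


I(A:B) = S(A) + S(B) - S(AB)
= 1.38 + 1.23 - 1.24
= 1.3700

1.3700


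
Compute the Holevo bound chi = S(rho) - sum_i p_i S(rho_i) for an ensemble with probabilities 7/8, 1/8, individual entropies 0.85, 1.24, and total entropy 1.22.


chi = S(rho) - sum_i p_i * S(rho_i)
Weighted entropy = 7/8 * 0.85 + 1/8 * 1.24
= 0.8988
chi = 1.22 - 0.8988
= 0.3212

0.3212


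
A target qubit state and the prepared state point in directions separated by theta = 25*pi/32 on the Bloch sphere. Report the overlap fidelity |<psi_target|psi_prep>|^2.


For states separated by angle theta on Bloch sphere:
F = cos^2(theta/2)
theta = 25*pi/32 = 2.4544
theta/2 = 1.2272
cos(theta/2) = 0.3369
F = 0.1135

0.1135


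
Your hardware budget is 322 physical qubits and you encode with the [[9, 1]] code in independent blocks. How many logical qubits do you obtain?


Each code block uses 9 physical qubits for 1 logical qubit(s).
Number of complete blocks = floor(322 / 9) = 35
Logical qubits = 35 * 1
= 35

35


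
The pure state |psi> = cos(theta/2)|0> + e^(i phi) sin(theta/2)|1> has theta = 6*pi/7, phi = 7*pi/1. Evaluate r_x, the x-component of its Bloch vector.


theta = 2.6928, phi = 21.9911
r_x = sin(theta)*cos(phi) = 0.4339 * -1.0000
r_x = -0.4339

-0.4339


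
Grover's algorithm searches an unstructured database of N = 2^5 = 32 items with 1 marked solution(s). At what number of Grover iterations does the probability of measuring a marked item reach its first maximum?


After j Grover iterations the success probability is P(j) = sin^2((2j+1)*theta), where sin(theta) = sqrt(k/N).
N = 2^5 = 32, k = 1
sin(theta) = sqrt(k/N) = 0.1767766953
theta = arcsin(sqrt(k/N)) = 0.1777106008 rad
P(j) reaches its first maximum when (2j+1)*theta is as close as possible to pi/2, i.e. j = round(pi/(4*theta) - 1/2).
pi/(4*theta) - 1/2 = 3.9195
(For comparison, the common estimate pi/4 * sqrt(N/k) = 4.4429; the exact maximiser is used here.)
Optimal iterations = 4

4
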